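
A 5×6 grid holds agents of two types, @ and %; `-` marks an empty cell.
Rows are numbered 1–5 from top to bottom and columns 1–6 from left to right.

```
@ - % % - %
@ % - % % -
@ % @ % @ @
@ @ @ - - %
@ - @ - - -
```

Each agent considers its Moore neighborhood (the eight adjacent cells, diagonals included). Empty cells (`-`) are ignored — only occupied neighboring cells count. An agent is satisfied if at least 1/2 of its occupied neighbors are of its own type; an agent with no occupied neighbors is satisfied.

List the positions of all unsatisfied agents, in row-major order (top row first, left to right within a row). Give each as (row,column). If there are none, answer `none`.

Row 1: (1,1)@ 1/2 ok · (1,3)% 3/3 ok · (1,4)% 3/3 ok · (1,6)% 1/1 ok
Row 2: (2,1)@ 2/4 ok · (2,2)% 2/6 unhappy · (2,4)% 4/6 ok · (2,5)% 4/6 ok
Row 3: (3,1)@ 3/5 ok · (3,2)% 1/7 unhappy · (3,3)@ 2/6 unhappy · (3,4)% 2/5 unhappy · (3,5)@ 1/5 unhappy · (3,6)@ 1/3 unhappy
Row 4: (4,1)@ 3/4 ok · (4,2)@ 6/7 ok · (4,3)@ 3/5 ok · (4,6)% 0/2 unhappy
Row 5: (5,1)@ 2/2 ok · (5,3)@ 2/2 ok

(2,2), (3,2), (3,3), (3,4), (3,5), (3,6), (4,6)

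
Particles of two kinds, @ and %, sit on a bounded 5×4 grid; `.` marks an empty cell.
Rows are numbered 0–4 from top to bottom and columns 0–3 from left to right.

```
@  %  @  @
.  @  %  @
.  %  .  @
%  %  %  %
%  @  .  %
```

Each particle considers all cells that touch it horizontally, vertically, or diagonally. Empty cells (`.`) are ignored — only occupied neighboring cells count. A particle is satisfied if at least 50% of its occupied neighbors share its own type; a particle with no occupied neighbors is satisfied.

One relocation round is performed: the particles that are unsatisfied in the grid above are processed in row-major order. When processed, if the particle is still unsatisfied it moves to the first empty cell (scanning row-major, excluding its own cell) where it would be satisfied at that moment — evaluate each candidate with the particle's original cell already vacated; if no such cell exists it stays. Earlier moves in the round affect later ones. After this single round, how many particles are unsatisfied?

Initially unsatisfied (in order): (0,1), (1,1), (1,2), (2,3), (4,1).
  (0,1) → (2,0).
  (1,1) → (0,1).
  (1,2) → (1,0).
  (2,3) → (1,1).
  (4,1) → (1,2).
Resulting grid:
@ @ @ @
% @ @ @
% % . .
% % % %
% . . %
Unsatisfied now: (1,0).

1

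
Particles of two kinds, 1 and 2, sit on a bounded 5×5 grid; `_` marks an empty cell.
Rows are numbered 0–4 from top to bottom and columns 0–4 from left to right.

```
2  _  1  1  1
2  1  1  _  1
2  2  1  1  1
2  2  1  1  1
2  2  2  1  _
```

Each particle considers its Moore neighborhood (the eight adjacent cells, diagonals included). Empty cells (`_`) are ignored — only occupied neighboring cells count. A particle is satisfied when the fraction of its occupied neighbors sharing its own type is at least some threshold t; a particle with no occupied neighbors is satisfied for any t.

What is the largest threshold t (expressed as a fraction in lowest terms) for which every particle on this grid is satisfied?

2/5

(0,0)2 1/2
(0,2)1 3/3
(0,3)1 4/4
(0,4)1 2/2
(1,0)2 3/4
(1,1)1 3/7
(1,2)1 5/6
(1,4)1 4/4
(2,0)2 4/5
(2,1)2 4/8
(2,2)1 5/7
(2,3)1 7/7
(2,4)1 4/4
(3,0)2 5/5
(3,1)2 6/8
(3,2)1 4/8
(3,3)1 6/7
(3,4)1 4/4
(4,0)2 3/3
(4,1)2 4/5
(4,2)2 2/5
(4,3)1 3/4
The smallest same-type fraction is 2/5 at (4,2), which reduces to 2/5. Any threshold above that leaves this particle unsatisfied.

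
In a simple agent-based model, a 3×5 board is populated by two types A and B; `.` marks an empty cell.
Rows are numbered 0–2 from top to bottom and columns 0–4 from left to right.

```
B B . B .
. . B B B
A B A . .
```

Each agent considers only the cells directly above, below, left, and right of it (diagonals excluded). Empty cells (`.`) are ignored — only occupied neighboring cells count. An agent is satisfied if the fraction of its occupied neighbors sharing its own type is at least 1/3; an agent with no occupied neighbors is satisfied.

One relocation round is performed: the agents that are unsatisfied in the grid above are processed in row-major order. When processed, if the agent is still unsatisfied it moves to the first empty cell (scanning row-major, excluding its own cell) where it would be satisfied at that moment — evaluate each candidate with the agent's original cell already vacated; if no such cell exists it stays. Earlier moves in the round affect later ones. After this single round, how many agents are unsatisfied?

0

Initially unsatisfied (in order): (2,0), (2,1), (2,2).
  (2,0) → (2,3).
  (2,1) → (0,2).
  (2,2): now satisfied by earlier moves; stays.
Resulting grid:
B B B B .
. . B B B
. . A A .
All satisfied now.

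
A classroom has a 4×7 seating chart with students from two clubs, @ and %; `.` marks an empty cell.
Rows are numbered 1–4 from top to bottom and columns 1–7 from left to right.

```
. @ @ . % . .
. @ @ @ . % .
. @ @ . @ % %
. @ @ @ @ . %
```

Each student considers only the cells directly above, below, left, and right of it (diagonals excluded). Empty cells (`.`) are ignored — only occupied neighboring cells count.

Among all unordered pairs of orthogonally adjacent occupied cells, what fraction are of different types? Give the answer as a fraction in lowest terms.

1/18

Scan each occupied cell's neighbors to the right and below so each pair is counted once.
Row 1: @(1,2)–@(1,3)= @(1,2)–@(2,2)= @(1,3)–@(2,3)=  → 0/3 unlike.
Row 2: @(2,2)–@(2,3)= @(2,2)–@(3,2)= @(2,3)–@(2,4)= @(2,3)–@(3,3)= %(2,6)–%(3,6)=  → 0/5 unlike.
Row 3: @(3,2)–@(3,3)= @(3,2)–@(4,2)= @(3,3)–@(4,3)= @(3,5)–%(3,6)≠ @(3,5)–@(4,5)= %(3,6)–%(3,7)= %(3,7)–%(4,7)=  → 1/7 unlike.
Row 4: @(4,2)–@(4,3)= @(4,3)–@(4,4)= @(4,4)–@(4,5)=  → 0/3 unlike.
Total adjacent occupied pairs: 18; unlike-type pairs: 1.
1/18 is already in lowest terms.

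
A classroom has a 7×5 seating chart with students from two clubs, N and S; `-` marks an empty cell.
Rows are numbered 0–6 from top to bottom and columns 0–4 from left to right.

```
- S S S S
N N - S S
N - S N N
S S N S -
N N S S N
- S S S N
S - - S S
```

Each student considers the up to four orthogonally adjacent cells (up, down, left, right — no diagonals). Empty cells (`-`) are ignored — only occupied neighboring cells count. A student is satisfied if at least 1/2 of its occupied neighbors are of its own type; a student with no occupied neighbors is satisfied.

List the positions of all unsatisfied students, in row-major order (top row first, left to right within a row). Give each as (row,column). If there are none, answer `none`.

(0,1)S 1/2 ✓
(0,2)S 2/2 ✓
(0,3)S 3/3 ✓
(0,4)S 2/2 ✓
(1,0)N 2/2 ✓
(1,1)N 1/2 ✓
(1,3)S 2/3 ✓
(1,4)S 2/3 ✓
(2,0)N 1/2 ✓
(2,2)S 0/2 ✗
(2,3)N 1/4 ✗
(2,4)N 1/2 ✓
(3,0)S 1/3 ✗
(3,1)S 1/3 ✗
(3,2)N 0/4 ✗
(3,3)S 1/3 ✗
(4,0)N 1/2 ✓
(4,1)N 1/4 ✗
(4,2)S 2/4 ✓
(4,3)S 3/4 ✓
(4,4)N 1/2 ✓
(5,1)S 1/2 ✓
(5,2)S 3/3 ✓
(5,3)S 3/4 ✓
(5,4)N 1/3 ✗
(6,0)S 0/0 ✓
(6,3)S 2/2 ✓
(6,4)S 1/2 ✓

(2,2), (2,3), (3,0), (3,1), (3,2), (3,3), (4,1), (5,4)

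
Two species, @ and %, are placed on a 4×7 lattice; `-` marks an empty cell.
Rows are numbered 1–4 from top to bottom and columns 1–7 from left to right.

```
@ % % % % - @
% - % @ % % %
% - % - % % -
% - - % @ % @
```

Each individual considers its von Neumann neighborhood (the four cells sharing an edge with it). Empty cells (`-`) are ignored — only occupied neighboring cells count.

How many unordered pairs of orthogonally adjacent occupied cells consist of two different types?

10

Scan each occupied cell's neighbors to the right and below so each pair is counted once.
From row 1: 4 unlike of 9 pairs (running 4/9).
From row 2: 2 unlike of 8 pairs (running 6/17).
From row 3: 1 unlike of 4 pairs (running 7/21).
From row 4: 3 unlike of 3 pairs (running 10/24).
Total adjacent occupied pairs: 24; unlike-type pairs: 10.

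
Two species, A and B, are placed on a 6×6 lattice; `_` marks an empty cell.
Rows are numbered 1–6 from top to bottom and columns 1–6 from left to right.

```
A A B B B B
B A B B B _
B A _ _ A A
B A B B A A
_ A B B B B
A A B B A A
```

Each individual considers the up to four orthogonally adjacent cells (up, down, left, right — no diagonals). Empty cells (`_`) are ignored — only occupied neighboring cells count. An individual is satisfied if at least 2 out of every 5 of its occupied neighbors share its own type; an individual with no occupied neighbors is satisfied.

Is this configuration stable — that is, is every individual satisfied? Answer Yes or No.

Row 1: (1,1)A 1/2 satisfied · (1,2)A 2/3 satisfied · (1,3)B 2/3 satisfied · (1,4)B 3/3 satisfied · (1,5)B 3/3 satisfied · (1,6)B 1/1 satisfied
Row 2: (2,1)B 1/3 not · (2,2)A 2/4 satisfied · (2,3)B 2/3 satisfied · (2,4)B 3/3 satisfied · (2,5)B 2/3 satisfied
Row 3: (3,1)B 2/3 satisfied · (3,2)A 2/3 satisfied · (3,5)A 2/3 satisfied · (3,6)A 2/2 satisfied
Row 4: (4,1)B 1/2 satisfied · (4,2)A 2/4 satisfied · (4,3)B 2/3 satisfied · (4,4)B 2/3 satisfied · (4,5)A 2/4 satisfied · (4,6)A 2/3 satisfied
Row 5: (5,2)A 2/3 satisfied · (5,3)B 3/4 satisfied · (5,4)B 4/4 satisfied · (5,5)B 2/4 satisfied · (5,6)B 1/3 not
Row 6: (6,1)A 1/1 satisfied · (6,2)A 2/3 satisfied · (6,3)B 2/3 satisfied · (6,4)B 2/3 satisfied · (6,5)A 1/3 not · (6,6)A 1/2 satisfied
For instance (2,1) has only 1/3 same-type neighbors, below 2/5.

No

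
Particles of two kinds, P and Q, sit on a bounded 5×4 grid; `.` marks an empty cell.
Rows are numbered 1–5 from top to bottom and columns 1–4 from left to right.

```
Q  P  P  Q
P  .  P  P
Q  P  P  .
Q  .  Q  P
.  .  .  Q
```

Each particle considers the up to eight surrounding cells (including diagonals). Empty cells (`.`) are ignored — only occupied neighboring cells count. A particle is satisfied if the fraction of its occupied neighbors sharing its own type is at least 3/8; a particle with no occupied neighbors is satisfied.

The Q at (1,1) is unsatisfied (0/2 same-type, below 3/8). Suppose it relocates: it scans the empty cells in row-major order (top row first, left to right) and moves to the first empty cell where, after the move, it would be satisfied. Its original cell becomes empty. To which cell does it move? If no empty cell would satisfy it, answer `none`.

Vacating (1,1). Empty cells in order:
  (2,2): 1/7 same-type → still unsatisfied.
  (3,4): 1/5 same-type → still unsatisfied.
  (4,2): 3/5 same-type → satisfied — stop here.

(4,2)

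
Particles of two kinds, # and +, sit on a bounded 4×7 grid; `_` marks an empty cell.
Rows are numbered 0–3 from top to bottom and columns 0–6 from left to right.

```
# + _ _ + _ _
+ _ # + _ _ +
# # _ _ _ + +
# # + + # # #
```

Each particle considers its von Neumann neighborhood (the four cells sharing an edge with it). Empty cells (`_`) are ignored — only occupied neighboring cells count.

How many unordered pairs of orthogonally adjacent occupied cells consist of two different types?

8

Scan each occupied cell's neighbors to the right and below so each pair is counted once.
From row 0: 2 unlike of 2 pairs (running 2/2).
From row 1: 2 unlike of 3 pairs (running 4/5).
From row 2: 2 unlike of 6 pairs (running 6/11).
From row 3: 2 unlike of 6 pairs (running 8/17).
Total adjacent occupied pairs: 17; unlike-type pairs: 8.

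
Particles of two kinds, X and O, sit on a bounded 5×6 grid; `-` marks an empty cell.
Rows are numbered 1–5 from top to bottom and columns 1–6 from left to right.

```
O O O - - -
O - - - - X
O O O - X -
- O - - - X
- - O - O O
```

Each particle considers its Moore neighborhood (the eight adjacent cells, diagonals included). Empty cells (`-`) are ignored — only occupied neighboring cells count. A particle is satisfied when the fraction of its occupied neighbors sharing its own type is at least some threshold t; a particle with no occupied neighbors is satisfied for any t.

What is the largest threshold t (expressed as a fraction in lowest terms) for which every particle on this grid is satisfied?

Row 1: (1,1)O 2/2 · (1,2)O 3/3 · (1,3)O 1/1
Row 2: (2,1)O 4/4 · (2,6)X 1/1
Row 3: (3,1)O 3/3 · (3,2)O 4/4 · (3,3)O 2/2 · (3,5)X 2/2
Row 4: (4,2)O 4/4 · (4,6)X 1/3
Row 5: (5,3)O 1/1 · (5,5)O 1/2 · (5,6)O 1/2
The smallest same-type fraction is 1/3 at (4,6), which reduces to 1/3. Any threshold above that leaves this particle unsatisfied.

1/3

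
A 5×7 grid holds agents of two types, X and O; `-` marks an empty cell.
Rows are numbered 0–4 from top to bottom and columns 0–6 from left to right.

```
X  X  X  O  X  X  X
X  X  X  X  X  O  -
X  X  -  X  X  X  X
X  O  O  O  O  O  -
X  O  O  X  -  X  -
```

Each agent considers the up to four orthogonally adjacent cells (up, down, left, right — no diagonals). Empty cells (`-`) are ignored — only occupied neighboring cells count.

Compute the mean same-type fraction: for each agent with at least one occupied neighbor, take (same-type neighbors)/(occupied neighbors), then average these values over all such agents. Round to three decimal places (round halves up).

Row 0: (0,0)X 2/2 · (0,1)X 3/3 · (0,2)X 2/3 · (0,3)O 0/3 · (0,4)X 2/3 · (0,5)X 2/3 · (0,6)X 1/1
Row 1: (1,0)X 3/3 · (1,1)X 4/4 · (1,2)X 3/3 · (1,3)X 3/4 · (1,4)X 3/4 · (1,5)O 0/3
Row 2: (2,0)X 3/3 · (2,1)X 2/3 · (2,3)X 2/3 · (2,4)X 3/4 · (2,5)X 2/4 · (2,6)X 1/1
Row 3: (3,0)X 2/3 · (3,1)O 2/4 · (3,2)O 3/3 · (3,3)O 2/4 · (3,4)O 2/3 · (3,5)O 1/3
Row 4: (4,0)X 1/2 · (4,1)O 2/3 · (4,2)O 2/3 · (4,3)X 0/2 · (4,5)X 0/1
Sum over 30 agents: 2/2 + 3/3 + 2/3 + 0/3 + 2/3 + 2/3 + 1/1 + 3/3 + 4/4 + 3/3 + 3/4 + 3/4 + 0/3 + 3/3 + 2/3 + 2/3 + 3/4 + 2/4 + 1/1 + 2/3 + 2/4 + 3/3 + 2/4 + 2/3 + 1/3 + 1/2 + 2/3 + 2/3 + 0/2 + 0/1 = 235/12; mean = 235/12 ÷ 30 = 47/72 = 0.652777… → 0.653.

0.653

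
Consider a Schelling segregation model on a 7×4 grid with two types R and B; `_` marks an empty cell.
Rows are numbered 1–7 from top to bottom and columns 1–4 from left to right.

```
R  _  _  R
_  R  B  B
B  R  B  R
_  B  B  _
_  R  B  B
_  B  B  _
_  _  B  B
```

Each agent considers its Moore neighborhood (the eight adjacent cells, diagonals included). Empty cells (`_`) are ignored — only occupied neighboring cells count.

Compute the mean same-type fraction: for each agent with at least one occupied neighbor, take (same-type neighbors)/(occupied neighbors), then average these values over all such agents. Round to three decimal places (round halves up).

0.553

Row 1: (1,1)R 1/1 · (1,4)R 0/2
Row 2: (2,2)R 2/5 · (2,3)B 2/6 · (2,4)B 2/4
Row 3: (3,1)B 1/3 · (3,2)R 1/6 · (3,3)B 4/7 · (3,4)R 0/4
Row 4: (4,2)B 4/6 · (4,3)B 4/7
Row 5: (5,2)R 0/5 · (5,3)B 5/6 · (5,4)B 3/3
Row 6: (6,2)B 3/4 · (6,3)B 5/6
Row 7: (7,3)B 3/3 · (7,4)B 2/2
Sum over 18 agents: 1/1 + 0/2 + 2/5 + 2/6 + 2/4 + 1/3 + 1/6 + 4/7 + 0/4 + 4/6 + 4/7 + 0/5 + 5/6 + 3/3 + 3/4 + 5/6 + 3/3 + 2/2 = 4183/420; mean = 4183/420 ÷ 18 = 4183/7560 = 0.553306… → 0.553.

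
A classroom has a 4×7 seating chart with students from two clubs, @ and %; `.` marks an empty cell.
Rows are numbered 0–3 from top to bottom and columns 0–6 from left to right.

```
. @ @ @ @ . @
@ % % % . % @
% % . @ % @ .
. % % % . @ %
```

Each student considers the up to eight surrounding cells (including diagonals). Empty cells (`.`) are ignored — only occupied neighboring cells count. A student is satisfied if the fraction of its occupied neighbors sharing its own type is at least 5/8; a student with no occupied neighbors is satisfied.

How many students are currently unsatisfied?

15

Row 0: (0,1)@ 2/4 ✗ · (0,2)@ 2/5 ✗ · (0,3)@ 2/4 ✗ · (0,4)@ 1/3 ✗ · (0,6)@ 1/2 ✗
Row 1: (1,0)@ 1/4 ✗ · (1,1)% 3/6 ✗ · (1,2)% 3/7 ✗ · (1,3)% 2/6 ✗ · (1,5)% 1/5 ✗ · (1,6)@ 2/3 ✓
Row 2: (2,0)% 3/4 ✓ · (2,1)% 5/6 ✓ · (2,3)@ 0/5 ✗ · (2,4)% 3/6 ✗ · (2,5)@ 2/5 ✗
Row 3: (3,1)% 3/3 ✓ · (3,2)% 3/4 ✓ · (3,3)% 2/3 ✓ · (3,5)@ 1/3 ✗ · (3,6)% 0/2 ✗
Unsatisfied: (0,1), (0,2), (0,3), (0,4), (0,6), (1,0), (1,1), (1,2), (1,3), (1,5), (2,3), (2,4), (2,5), (3,5), (3,6) — 15 in total.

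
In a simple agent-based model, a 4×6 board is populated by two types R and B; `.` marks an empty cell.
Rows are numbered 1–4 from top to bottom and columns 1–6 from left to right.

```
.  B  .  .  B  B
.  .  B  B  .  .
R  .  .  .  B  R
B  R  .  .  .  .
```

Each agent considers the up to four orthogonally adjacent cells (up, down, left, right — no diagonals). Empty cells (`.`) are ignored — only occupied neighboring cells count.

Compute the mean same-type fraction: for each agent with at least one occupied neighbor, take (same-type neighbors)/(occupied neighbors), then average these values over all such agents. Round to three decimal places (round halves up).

(1,2)B — no occupied neighbors
(1,5)B 1/1
(1,6)B 1/1
(2,3)B 1/1
(2,4)B 1/1
(3,1)R 0/1
(3,5)B 0/1
(3,6)R 0/1
(4,1)B 0/2
(4,2)R 0/1
Sum over 9 agents: 1/1 + 1/1 + 1/1 + 1/1 + 0/1 + 0/1 + 0/1 + 0/2 + 0/1 = 4; mean = 4 ÷ 9 = 4/9 = 0.444444… → 0.444.

0.444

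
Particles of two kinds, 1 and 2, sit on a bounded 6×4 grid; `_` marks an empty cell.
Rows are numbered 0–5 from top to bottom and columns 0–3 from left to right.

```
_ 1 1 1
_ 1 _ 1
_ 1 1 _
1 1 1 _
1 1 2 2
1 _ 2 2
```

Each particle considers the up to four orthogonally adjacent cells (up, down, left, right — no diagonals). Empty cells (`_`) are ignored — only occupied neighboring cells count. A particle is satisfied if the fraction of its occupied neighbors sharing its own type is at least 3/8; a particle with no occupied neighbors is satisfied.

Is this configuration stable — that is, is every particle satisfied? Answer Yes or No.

Row 0: (0,1)1 2/2 ok · (0,2)1 2/2 ok · (0,3)1 2/2 ok
Row 1: (1,1)1 2/2 ok · (1,3)1 1/1 ok
Row 2: (2,1)1 3/3 ok · (2,2)1 2/2 ok
Row 3: (3,0)1 2/2 ok · (3,1)1 4/4 ok · (3,2)1 2/3 ok
Row 4: (4,0)1 3/3 ok · (4,1)1 2/3 ok · (4,2)2 2/4 ok · (4,3)2 2/2 ok
Row 5: (5,0)1 1/1 ok · (5,2)2 2/2 ok · (5,3)2 2/2 ok
All meet the threshold, so the configuration is stable.

Yes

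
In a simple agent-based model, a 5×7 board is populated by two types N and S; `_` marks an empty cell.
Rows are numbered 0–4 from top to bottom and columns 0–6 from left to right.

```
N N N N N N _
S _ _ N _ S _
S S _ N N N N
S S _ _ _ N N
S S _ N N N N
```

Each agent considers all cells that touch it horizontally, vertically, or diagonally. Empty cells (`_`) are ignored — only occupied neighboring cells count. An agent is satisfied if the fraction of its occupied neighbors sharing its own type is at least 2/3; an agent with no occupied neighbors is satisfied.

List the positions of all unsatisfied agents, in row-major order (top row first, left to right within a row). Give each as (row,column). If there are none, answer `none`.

Row 0: (0,0)N 1/2 unhappy · (0,1)N 2/3 ok · (0,2)N 3/3 ok · (0,3)N 3/3 ok · (0,4)N 3/4 ok · (0,5)N 1/2 unhappy
Row 1: (1,0)S 2/4 unhappy · (1,3)N 5/5 ok · (1,5)S 0/5 unhappy
Row 2: (2,0)S 4/4 ok · (2,1)S 4/4 ok · (2,3)N 2/2 ok · (2,4)N 4/5 ok · (2,5)N 4/5 ok · (2,6)N 3/4 ok
Row 3: (3,0)S 5/5 ok · (3,1)S 5/5 ok · (3,5)N 7/7 ok · (3,6)N 5/5 ok
Row 4: (4,0)S 3/3 ok · (4,1)S 3/3 ok · (4,3)N 1/1 ok · (4,4)N 3/3 ok · (4,5)N 4/4 ok · (4,6)N 3/3 ok

(0,0), (0,5), (1,0), (1,5)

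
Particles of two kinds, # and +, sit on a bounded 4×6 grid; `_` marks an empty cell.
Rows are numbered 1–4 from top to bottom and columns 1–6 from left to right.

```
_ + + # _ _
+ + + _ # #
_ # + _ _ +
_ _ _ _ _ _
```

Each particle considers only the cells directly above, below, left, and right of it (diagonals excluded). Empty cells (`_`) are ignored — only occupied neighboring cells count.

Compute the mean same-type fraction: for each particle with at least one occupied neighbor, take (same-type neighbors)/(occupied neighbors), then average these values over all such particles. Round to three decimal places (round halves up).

Row 1: (1,2)+ 2/2 · (1,3)+ 2/3 · (1,4)# 0/1
Row 2: (2,1)+ 1/1 · (2,2)+ 3/4 · (2,3)+ 3/3 · (2,5)# 1/1 · (2,6)# 1/2
Row 3: (3,2)# 0/2 · (3,3)+ 1/2 · (3,6)+ 0/1
Sum over 11 particles: 2/2 + 2/3 + 0/1 + 1/1 + 3/4 + 3/3 + 1/1 + 1/2 + 0/2 + 1/2 + 0/1 = 77/12; mean = 77/12 ÷ 11 = 7/12 = 0.583333… → 0.583.

0.583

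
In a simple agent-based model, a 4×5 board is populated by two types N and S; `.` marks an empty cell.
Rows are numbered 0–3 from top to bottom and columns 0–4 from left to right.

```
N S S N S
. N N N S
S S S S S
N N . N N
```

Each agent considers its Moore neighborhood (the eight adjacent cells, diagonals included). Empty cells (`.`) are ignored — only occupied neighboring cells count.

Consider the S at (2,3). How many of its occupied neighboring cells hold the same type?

3

Occupied neighbors of (2,3): (1,2)=N, (1,3)=N, (1,4)=S, (2,2)=S, (2,4)=S, (3,3)=N, (3,4)=N.
Same type (S): 3 of 7.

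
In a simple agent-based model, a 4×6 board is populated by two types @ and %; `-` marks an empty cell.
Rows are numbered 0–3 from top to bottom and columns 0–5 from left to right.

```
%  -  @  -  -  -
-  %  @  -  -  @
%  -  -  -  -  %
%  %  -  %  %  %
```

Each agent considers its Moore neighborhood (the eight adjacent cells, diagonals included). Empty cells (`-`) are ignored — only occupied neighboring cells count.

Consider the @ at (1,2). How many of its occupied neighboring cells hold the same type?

1

Occupied neighbors of (1,2): (0,2)=@, (1,1)=%.
Same type (@): 1 of 2.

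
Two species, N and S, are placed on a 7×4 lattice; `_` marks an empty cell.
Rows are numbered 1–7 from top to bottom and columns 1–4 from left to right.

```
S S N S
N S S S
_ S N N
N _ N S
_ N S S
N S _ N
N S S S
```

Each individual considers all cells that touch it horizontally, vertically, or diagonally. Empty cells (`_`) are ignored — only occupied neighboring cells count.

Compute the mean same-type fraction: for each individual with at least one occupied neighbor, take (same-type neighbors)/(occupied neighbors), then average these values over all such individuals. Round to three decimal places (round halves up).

0.440

(1,1)S 2/3
(1,2)S 3/5
(1,3)N 0/5
(1,4)S 2/3
(2,1)N 0/4
(2,2)S 4/7
(2,3)S 5/8
(2,4)S 2/5
(3,2)S 2/6
(3,3)N 2/7
(3,4)N 2/5
(4,1)N 1/2
(4,3)N 3/7
(4,4)S 2/5
(5,2)N 3/5
(5,3)S 3/6
(5,4)S 2/4
(6,1)N 2/4
(6,2)S 3/6
(6,4)N 0/4
(7,1)N 1/3
(7,2)S 2/4
(7,3)S 3/4
(7,4)S 1/2
Sum over 24 individuals: 2/3 + 3/5 + 0/5 + 2/3 + 0/4 + 4/7 + 5/8 + 2/5 + 2/6 + 2/7 + 2/5 + 1/2 + 3/7 + 2/5 + 3/5 + 3/6 + 2/4 + 2/4 + 3/6 + 0/4 + 1/3 + 2/4 + 3/4 + 1/2 = 2957/280; mean = 2957/280 ÷ 24 = 2957/6720 = 0.440029… → 0.440.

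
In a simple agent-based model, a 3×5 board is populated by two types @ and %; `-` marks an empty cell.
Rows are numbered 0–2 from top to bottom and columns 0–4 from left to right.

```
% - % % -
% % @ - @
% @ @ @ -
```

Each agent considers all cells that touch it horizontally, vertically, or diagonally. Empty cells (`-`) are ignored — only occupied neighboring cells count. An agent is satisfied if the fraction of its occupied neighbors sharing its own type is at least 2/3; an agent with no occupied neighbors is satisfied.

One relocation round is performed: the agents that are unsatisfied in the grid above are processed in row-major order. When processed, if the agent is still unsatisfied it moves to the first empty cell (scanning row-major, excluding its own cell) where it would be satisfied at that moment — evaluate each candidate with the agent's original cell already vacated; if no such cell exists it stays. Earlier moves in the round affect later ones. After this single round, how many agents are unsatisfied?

Initially unsatisfied (in order): (0,3), (1,1), (1,2), (1,4), (2,1).
  (0,3) → (0,1).
  (1,1): no empty cell satisfies it; stays.
  (1,2) → (0,4).
  (1,4): now satisfied by earlier moves; stays.
  (2,1) → (0,3).
Resulting grid:
% % % @ @
% % - - @
% - @ @ -
Unsatisfied now: (2,2).

1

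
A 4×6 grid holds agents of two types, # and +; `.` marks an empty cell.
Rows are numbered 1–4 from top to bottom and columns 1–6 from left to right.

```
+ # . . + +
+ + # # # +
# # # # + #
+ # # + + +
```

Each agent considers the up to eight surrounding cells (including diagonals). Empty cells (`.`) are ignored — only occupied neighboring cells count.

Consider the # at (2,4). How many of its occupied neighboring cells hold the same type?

Occupied neighbors of (2,4): (1,5)=+, (2,3)=#, (2,5)=#, (3,3)=#, (3,4)=#, (3,5)=+.
Same type (#): 4 of 6.

4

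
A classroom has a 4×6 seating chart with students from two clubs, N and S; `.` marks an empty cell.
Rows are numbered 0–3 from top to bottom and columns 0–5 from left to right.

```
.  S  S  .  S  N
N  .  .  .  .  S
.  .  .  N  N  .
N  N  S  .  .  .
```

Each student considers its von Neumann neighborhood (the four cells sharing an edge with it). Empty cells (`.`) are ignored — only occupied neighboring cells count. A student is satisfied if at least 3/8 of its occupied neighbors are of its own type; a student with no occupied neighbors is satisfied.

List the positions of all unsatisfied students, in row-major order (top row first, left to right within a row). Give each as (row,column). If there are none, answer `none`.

Row 0: (0,1)S 1/1 satisfied · (0,2)S 1/1 satisfied · (0,4)S 0/1 not · (0,5)N 0/2 not
Row 1: (1,0)N 0/0 satisfied · (1,5)S 0/1 not
Row 2: (2,3)N 1/1 satisfied · (2,4)N 1/1 satisfied
Row 3: (3,0)N 1/1 satisfied · (3,1)N 1/2 satisfied · (3,2)S 0/1 not

(0,4), (0,5), (1,5), (3,2)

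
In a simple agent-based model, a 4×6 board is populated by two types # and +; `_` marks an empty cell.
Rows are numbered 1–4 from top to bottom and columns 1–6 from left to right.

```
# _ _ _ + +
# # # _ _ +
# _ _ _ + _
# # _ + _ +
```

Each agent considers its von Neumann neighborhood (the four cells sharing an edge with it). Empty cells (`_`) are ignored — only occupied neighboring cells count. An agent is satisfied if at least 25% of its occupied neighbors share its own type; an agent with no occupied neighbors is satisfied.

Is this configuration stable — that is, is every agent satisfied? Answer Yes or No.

(1,1)# 1/1 satisfied
(1,5)+ 1/1 satisfied
(1,6)+ 2/2 satisfied
(2,1)# 3/3 satisfied
(2,2)# 2/2 satisfied
(2,3)# 1/1 satisfied
(2,6)+ 1/1 satisfied
(3,1)# 2/2 satisfied
(3,5)+ 0/0 satisfied
(4,1)# 2/2 satisfied
(4,2)# 1/1 satisfied
(4,4)+ 0/0 satisfied
(4,6)+ 0/0 satisfied
All meet the threshold, so the configuration is stable.

Yes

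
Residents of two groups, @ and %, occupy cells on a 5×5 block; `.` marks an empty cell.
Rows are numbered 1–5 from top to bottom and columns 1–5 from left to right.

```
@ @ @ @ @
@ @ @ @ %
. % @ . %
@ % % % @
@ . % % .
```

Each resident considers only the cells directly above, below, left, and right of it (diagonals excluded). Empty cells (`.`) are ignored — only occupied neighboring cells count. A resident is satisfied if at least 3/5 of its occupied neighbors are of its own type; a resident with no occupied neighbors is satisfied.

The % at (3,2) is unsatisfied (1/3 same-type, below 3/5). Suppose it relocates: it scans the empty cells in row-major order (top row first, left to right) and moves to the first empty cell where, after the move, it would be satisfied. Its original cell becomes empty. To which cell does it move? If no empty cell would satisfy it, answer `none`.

(5,2)

Vacating (3,2). Empty cells in order:
  (3,1): 0/2 same-type → still unsatisfied.
  (3,4): 2/4 same-type → still unsatisfied.
  (5,2): 2/3 same-type → satisfied — stop here.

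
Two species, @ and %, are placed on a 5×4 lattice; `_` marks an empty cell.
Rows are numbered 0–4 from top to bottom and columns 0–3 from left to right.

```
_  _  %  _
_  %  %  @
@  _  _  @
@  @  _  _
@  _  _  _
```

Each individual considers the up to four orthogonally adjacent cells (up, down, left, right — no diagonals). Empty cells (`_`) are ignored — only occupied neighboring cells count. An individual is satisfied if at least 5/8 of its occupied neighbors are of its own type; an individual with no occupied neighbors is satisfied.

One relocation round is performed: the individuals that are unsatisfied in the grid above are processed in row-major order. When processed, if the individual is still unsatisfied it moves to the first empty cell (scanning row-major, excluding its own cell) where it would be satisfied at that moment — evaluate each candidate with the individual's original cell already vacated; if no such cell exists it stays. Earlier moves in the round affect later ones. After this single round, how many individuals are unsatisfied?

0

Initially unsatisfied (in order): (1,3).
  (1,3) → (0,0).
Resulting grid:
@ _ % _
_ % % _
@ _ _ @
@ @ _ _
@ _ _ _
All satisfied now.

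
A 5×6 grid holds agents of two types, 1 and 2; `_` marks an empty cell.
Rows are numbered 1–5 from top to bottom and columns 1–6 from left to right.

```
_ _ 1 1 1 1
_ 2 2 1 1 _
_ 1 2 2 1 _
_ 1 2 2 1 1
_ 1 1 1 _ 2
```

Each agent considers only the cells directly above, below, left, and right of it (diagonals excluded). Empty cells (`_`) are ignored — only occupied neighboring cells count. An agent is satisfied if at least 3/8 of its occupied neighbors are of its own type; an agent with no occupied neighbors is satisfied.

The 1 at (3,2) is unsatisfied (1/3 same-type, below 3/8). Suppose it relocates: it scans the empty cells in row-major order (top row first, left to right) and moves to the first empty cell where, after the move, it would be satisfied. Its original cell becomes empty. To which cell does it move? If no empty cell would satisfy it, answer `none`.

Vacating (3,2). Empty cells in order:
  (1,1): 0/0 same-type → satisfied — stop here.

(1,1)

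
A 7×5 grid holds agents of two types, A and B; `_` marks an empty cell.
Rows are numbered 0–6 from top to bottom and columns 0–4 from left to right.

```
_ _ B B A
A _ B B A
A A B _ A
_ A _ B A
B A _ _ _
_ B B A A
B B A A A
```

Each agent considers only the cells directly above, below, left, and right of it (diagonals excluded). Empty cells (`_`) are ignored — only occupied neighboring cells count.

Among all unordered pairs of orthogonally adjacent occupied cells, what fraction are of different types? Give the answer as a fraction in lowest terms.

Scan each occupied cell's neighbors to the right and below so each pair is counted once.
From row 0: 1 unlike of 5 pairs (running 1/5).
From row 1: 1 unlike of 5 pairs (running 2/10).
From row 2: 1 unlike of 4 pairs (running 3/14).
From row 3: 1 unlike of 2 pairs (running 4/16).
From row 4: 2 unlike of 2 pairs (running 6/18).
From row 5: 2 unlike of 7 pairs (running 8/25).
From row 6: 1 unlike of 4 pairs (running 9/29).
Total adjacent occupied pairs: 29; unlike-type pairs: 9.
9/29 is already in lowest terms.

9/29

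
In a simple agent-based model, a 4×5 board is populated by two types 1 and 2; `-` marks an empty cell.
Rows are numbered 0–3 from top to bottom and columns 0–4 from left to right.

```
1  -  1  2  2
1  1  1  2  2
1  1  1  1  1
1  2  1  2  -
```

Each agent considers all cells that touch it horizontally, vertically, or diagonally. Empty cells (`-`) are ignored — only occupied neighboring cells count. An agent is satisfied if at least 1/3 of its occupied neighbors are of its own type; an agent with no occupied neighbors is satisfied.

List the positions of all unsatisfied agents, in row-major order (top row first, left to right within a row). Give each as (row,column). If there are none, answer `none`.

Row 0: (0,0)1 2/2 satisfied · (0,2)1 2/4 satisfied · (0,3)2 3/5 satisfied · (0,4)2 3/3 satisfied
Row 1: (1,0)1 4/4 satisfied · (1,1)1 7/7 satisfied · (1,2)1 5/7 satisfied · (1,3)2 3/8 satisfied · (1,4)2 3/5 satisfied
Row 2: (2,0)1 4/5 satisfied · (2,1)1 7/8 satisfied · (2,2)1 5/8 satisfied · (2,3)1 4/7 satisfied · (2,4)1 1/4 not
Row 3: (3,0)1 2/3 satisfied · (3,1)2 0/5 not · (3,2)1 3/5 satisfied · (3,3)2 0/4 not

(2,4), (3,1), (3,3)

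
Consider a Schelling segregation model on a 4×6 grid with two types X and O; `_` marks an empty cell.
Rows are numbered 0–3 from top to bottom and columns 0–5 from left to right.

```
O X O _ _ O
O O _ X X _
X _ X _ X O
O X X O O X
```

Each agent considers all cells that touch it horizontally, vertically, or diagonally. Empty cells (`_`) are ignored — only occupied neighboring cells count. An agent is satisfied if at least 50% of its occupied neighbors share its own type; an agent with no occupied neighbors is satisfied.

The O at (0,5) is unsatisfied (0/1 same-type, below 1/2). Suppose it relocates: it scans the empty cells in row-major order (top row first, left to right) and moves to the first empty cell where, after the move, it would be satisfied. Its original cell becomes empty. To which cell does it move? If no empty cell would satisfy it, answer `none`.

none

Vacating (0,5). Empty cells in order:
  (0,3): 1/3 same-type → still unsatisfied.
  (0,4): 0/2 same-type → still unsatisfied.
  (1,2): 2/5 same-type → still unsatisfied.
  (1,5): 1/3 same-type → still unsatisfied.
  (2,1): 3/7 same-type → still unsatisfied.
  (2,3): 2/7 same-type → still unsatisfied.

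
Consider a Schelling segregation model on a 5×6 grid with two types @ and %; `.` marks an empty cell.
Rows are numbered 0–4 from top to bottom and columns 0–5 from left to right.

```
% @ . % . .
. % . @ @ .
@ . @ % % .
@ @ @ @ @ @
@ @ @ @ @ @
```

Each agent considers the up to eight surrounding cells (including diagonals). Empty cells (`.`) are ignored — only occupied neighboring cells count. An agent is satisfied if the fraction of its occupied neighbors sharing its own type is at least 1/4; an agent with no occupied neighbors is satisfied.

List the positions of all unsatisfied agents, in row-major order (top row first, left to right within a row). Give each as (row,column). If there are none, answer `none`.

(0,1), (0,3), (2,3), (2,4)

(0,0)% 1/2 ok
(0,1)@ 0/2 unhappy
(0,3)% 0/2 unhappy
(1,1)% 1/4 ok
(1,3)@ 2/5 ok
(1,4)@ 1/4 ok
(2,0)@ 2/3 ok
(2,2)@ 4/6 ok
(2,3)% 1/7 unhappy
(2,4)% 1/6 unhappy
(3,0)@ 4/4 ok
(3,1)@ 7/7 ok
(3,2)@ 6/7 ok
(3,3)@ 6/8 ok
(3,4)@ 5/7 ok
(3,5)@ 3/4 ok
(4,0)@ 3/3 ok
(4,1)@ 5/5 ok
(4,2)@ 5/5 ok
(4,3)@ 5/5 ok
(4,4)@ 5/5 ok
(4,5)@ 3/3 ok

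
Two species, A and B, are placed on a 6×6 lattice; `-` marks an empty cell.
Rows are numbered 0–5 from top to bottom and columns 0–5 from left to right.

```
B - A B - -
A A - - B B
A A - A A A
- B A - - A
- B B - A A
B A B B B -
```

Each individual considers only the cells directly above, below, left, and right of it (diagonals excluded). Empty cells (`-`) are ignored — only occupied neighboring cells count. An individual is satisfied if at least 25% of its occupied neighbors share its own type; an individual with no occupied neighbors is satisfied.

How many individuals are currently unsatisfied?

6

(0,0)B 0/1 not
(0,2)A 0/1 not
(0,3)B 0/1 not
(1,0)A 2/3 satisfied
(1,1)A 2/2 satisfied
(1,4)B 1/2 satisfied
(1,5)B 1/2 satisfied
(2,0)A 2/2 satisfied
(2,1)A 2/3 satisfied
(2,3)A 1/1 satisfied
(2,4)A 2/3 satisfied
(2,5)A 2/3 satisfied
(3,1)B 1/3 satisfied
(3,2)A 0/2 not
(3,5)A 2/2 satisfied
(4,1)B 2/3 satisfied
(4,2)B 2/3 satisfied
(4,4)A 1/2 satisfied
(4,5)A 2/2 satisfied
(5,0)B 0/1 not
(5,1)A 0/3 not
(5,2)B 2/3 satisfied
(5,3)B 2/2 satisfied
(5,4)B 1/2 satisfied
Unsatisfied: (0,0), (0,2), (0,3), (3,2), (5,0), (5,1) — 6 in total.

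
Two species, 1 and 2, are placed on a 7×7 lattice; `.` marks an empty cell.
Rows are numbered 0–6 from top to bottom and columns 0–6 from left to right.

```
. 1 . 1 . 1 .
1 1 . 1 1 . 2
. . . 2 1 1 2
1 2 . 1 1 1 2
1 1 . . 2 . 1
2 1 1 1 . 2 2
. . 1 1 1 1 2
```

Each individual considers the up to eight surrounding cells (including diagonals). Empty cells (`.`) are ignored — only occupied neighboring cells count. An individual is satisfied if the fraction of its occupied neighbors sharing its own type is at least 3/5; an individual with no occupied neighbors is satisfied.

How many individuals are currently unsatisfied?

15

Row 0: (0,1)1 2/2 satisfied · (0,3)1 2/2 satisfied · (0,5)1 1/2 not
Row 1: (1,0)1 2/2 satisfied · (1,1)1 2/2 satisfied · (1,3)1 3/4 satisfied · (1,4)1 5/6 satisfied · (1,6)2 1/3 not
Row 2: (2,3)2 0/5 not · (2,4)1 6/7 satisfied · (2,5)1 4/7 not · (2,6)2 2/4 not
Row 3: (3,0)1 2/3 satisfied · (3,1)2 0/3 not · (3,3)1 2/4 not · (3,4)1 4/6 satisfied · (3,5)1 4/7 not · (3,6)2 1/4 not
Row 4: (4,0)1 3/5 satisfied · (4,1)1 4/6 satisfied · (4,4)2 1/5 not · (4,6)1 1/4 not
Row 5: (5,0)2 0/3 not · (5,1)1 4/5 satisfied · (5,2)1 5/5 satisfied · (5,3)1 4/5 satisfied · (5,5)2 3/6 not · (5,6)2 2/4 not
Row 6: (6,2)1 4/4 satisfied · (6,3)1 4/4 satisfied · (6,4)1 3/4 satisfied · (6,5)1 1/4 not · (6,6)2 2/3 satisfied
Unsatisfied: (0,5), (1,6), (2,3), (2,5), (2,6), (3,1), (3,3), (3,5), (3,6), (4,4), (4,6), (5,0), (5,5), (5,6), (6,5) — 15 in total.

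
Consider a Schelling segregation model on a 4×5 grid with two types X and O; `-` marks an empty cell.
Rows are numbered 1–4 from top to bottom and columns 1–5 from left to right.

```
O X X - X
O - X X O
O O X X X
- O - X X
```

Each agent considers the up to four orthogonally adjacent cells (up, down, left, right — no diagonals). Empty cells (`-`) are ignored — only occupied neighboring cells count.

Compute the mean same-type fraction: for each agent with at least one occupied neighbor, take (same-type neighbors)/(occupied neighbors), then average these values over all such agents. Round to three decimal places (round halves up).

0.729

(1,1)O 1/2
(1,2)X 1/2
(1,3)X 2/2
(1,5)X 0/1
(2,1)O 2/2
(2,3)X 3/3
(2,4)X 2/3
(2,5)O 0/3
(3,1)O 2/2
(3,2)O 2/3
(3,3)X 2/3
(3,4)X 4/4
(3,5)X 2/3
(4,2)O 1/1
(4,4)X 2/2
(4,5)X 2/2
Sum over 16 agents: 1/2 + 1/2 + 2/2 + 0/1 + 2/2 + 3/3 + 2/3 + 0/3 + 2/2 + 2/3 + 2/3 + 4/4 + 2/3 + 1/1 + 2/2 + 2/2 = 35/3; mean = 35/3 ÷ 16 = 35/48 = 0.729166… → 0.729.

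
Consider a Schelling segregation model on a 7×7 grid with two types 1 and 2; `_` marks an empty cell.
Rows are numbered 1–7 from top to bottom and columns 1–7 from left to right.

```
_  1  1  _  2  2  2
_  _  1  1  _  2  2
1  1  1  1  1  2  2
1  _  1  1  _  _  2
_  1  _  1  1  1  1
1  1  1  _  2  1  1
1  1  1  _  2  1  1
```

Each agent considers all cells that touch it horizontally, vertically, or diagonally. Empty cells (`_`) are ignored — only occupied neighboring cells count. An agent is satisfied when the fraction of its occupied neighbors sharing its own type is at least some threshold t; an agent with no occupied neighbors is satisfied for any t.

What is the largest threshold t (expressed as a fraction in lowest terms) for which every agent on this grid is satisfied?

1/6

(1,2)1 2/2
(1,3)1 3/3
(1,5)2 2/3
(1,6)2 4/4
(1,7)2 3/3
(2,3)1 6/6
(2,4)1 5/6
(2,6)2 6/7
(2,7)2 5/5
(3,1)1 2/2
(3,2)1 5/5
(3,3)1 6/6
(3,4)1 6/6
(3,5)1 3/5
(3,6)2 4/5
(3,7)2 4/4
(4,1)1 3/3
(4,3)1 6/6
(4,4)1 6/6
(4,7)2 2/4
(5,2)1 5/5
(5,4)1 4/5
(5,5)1 4/5
(5,6)1 4/6
(5,7)1 3/4
(6,1)1 4/4
(6,2)1 6/6
(6,3)1 5/5
(6,5)2 1/6
(6,6)1 6/8
(6,7)1 5/5
(7,1)1 3/3
(7,2)1 5/5
(7,3)1 3/3
(7,5)2 1/3
(7,6)1 3/5
(7,7)1 3/3
The smallest same-type fraction is 1/6 at (6,5), which reduces to 1/6. Any threshold above that leaves this agent unsatisfied.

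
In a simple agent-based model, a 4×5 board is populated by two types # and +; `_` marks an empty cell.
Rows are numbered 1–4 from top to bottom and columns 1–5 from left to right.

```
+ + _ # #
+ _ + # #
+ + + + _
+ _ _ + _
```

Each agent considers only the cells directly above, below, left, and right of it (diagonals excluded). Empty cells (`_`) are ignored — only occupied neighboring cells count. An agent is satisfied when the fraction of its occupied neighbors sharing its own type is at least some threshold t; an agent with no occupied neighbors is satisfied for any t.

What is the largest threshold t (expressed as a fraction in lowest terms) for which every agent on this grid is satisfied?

Row 1: (1,1)+ 2/2 · (1,2)+ 1/1 · (1,4)# 2/2 · (1,5)# 2/2
Row 2: (2,1)+ 2/2 · (2,3)+ 1/2 · (2,4)# 2/4 · (2,5)# 2/2
Row 3: (3,1)+ 3/3 · (3,2)+ 2/2 · (3,3)+ 3/3 · (3,4)+ 2/3
Row 4: (4,1)+ 1/1 · (4,4)+ 1/1
The smallest same-type fraction is 1/2 at (2,3), which reduces to 1/2. Any threshold above that leaves this agent unsatisfied.

1/2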